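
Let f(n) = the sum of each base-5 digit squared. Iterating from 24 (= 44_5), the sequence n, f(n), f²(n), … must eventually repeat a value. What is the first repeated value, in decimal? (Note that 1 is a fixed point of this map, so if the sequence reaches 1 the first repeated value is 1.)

4

24 = (4,4)_5 → 4² + 4² = 16 + 16 = 32
32 = (1,1,2)_5 → 1² + 1² + 2² = 1 + 1 + 4 = 6
6 = (1,1)_5 → 1² + 1² = 1 + 1 = 2
2 = (2)_5 → 2² = 4
4 = (4)_5 → 4² = 16
16 = (3,1)_5 → 3² + 1² = 9 + 1 = 10
10 = (2,0)_5 → 2² + 0² = 4 + 0 = 4  — 4 already appeared earlier.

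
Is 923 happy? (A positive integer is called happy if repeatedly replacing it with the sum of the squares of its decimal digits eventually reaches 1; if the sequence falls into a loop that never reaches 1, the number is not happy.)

happy

923 → 9² + 2² + 3² = 81 + 4 + 9 = 94
94 → 9² + 4² = 81 + 16 = 97
97 → 9² + 7² = 81 + 49 = 130
130 → 1² + 3² + 0² = 1 + 9 + 0 = 10
10 → 1² + 0² = 1 + 0 = 1  — reached 1.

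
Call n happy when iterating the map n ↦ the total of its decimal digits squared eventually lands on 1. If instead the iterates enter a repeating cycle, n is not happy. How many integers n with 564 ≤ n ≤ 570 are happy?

2

564: 564 → 77 → 98 → 145 → 42 → 20 → 4 → 16 → 37 → 58 → 89 → 145  (repeats 145)
565: 565 → 86 → 100 → 1  (reaches 1)
566: 566 → 97 → 130 → 10 → 1  (reaches 1)
567: 567 → 110 → 2 → 4 → 16 → 37 → 58 → 89 → 145 → 42 → 20 → 4  (repeats 4)
568: 568 → 125 → 30 → 9 → 81 → 65 → 61 → 37 → 58 → 89 → 145 → 42 → 20 → 4 → 16 → 37  (repeats 37)
569: 569 → 142 → 21 → 5 → 25 → 29 → 85 → 89 → 145 → 42 → 20 → 4 → 16 → 37 → 58 → 89  (repeats 89)
570: 570 → 74 → 65 → 61 → 37 → 58 → 89 → 145 → 42 → 20 → 4 → 16 → 37  (repeats 37)
happy: 565, 566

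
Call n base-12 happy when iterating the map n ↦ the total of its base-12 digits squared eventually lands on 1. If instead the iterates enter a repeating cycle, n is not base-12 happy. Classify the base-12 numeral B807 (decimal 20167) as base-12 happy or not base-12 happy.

20167 = (11,8,0,7)_12 → 11² + 8² + 0² + 7² = 234
234 = (1,7,6)_12 → 1² + 7² + 6² = 86
86 = (7,2)_12 → 7² + 2² = 53
53 = (4,5)_12 → 4² + 5² = 41
41 = (3,5)_12 → 3² + 5² = 34
34 = (2,10)_12 → 2² + 10² = 104
104 = (8,8)_12 → 8² + 8² = 128
128 = (10,8)_12 → 10² + 8² = 164
164 = (1,1,8)_12 → 1² + 1² + 8² = 66
66 = (5,6)_12 → 5² + 6² = 61
61 = (5,1)_12 → 5² + 1² = 26
26 = (2,2)_12 → 2² + 2² = 8
8 = (8)_12 → 8² = 64
64 = (5,4)_12 → 5² + 4² = 41  — 41 already seen; the sequence cycles without reaching 1.

not base-12 happy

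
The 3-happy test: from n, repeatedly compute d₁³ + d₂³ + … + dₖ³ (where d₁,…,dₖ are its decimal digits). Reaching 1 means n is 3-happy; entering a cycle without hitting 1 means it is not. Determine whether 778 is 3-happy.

3-happy

778 → 7³ + 7³ + 8³ = 1198
1198 → 1³ + 1³ + 9³ + 8³ = 1243
1243 → 1³ + 2³ + 4³ + 3³ = 100
100 → 1³ + 0³ + 0³ = 1  — reached 1.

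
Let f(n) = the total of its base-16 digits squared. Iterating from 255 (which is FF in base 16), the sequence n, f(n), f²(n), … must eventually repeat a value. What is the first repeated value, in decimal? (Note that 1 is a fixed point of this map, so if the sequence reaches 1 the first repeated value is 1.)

1

255 = (15,15)_16 → 15² + 15² = 225 + 225 = 450
450 = (1,12,2)_16 → 1² + 12² + 2² = 1 + 144 + 4 = 149
149 = (9,5)_16 → 9² + 5² = 81 + 25 = 106
106 = (6,10)_16 → 6² + 10² = 36 + 100 = 136
136 = (8,8)_16 → 8² + 8² = 64 + 64 = 128
128 = (8,0)_16 → 8² + 0² = 64 + 0 = 64
64 = (4,0)_16 → 4² + 0² = 16 + 0 = 16
16 = (1,0)_16 → 1² + 0² = 1 + 0 = 1  — reached the fixed point 1.
1 → 1, so 1 is the first repeated value.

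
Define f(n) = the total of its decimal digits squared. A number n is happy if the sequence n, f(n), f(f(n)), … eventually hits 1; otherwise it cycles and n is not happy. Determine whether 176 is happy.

happy

176 → 1² + 7² + 6² = 86
86 → 8² + 6² = 100
100 → 1² + 0² + 0² = 1  — reached 1.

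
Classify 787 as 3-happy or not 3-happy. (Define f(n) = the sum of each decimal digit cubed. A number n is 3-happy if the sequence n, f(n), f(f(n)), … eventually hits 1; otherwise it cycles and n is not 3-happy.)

3-happy

787 → 7³ + 8³ + 7³ = 343 + 512 + 343 = 1198
1198 → 1³ + 1³ + 9³ + 8³ = 1 + 1 + 729 + 512 = 1243
1243 → 1³ + 2³ + 4³ + 3³ = 1 + 8 + 64 + 27 = 100
100 → 1³ + 0³ + 0³ = 1 + 0 + 0 = 1  — reached 1.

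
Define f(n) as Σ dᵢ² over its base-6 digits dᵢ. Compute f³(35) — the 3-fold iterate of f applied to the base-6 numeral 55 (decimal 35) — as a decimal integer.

10

35 = (5,5)_6 → 5² + 5² = 50
50 = (1,2,2)_6 → 1² + 2² + 2² = 9
9 = (1,3)_6 → 1² + 3² = 10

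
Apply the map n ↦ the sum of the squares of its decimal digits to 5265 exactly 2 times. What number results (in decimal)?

5265 → 5² + 2² + 6² + 5² = 90
90 → 9² + 0² = 81

81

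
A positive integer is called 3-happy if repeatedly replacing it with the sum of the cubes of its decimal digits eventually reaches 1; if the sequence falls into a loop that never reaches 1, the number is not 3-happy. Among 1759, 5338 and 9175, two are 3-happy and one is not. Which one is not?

5338

1759: 1759 → 1198 → 1243 → 100 → 1  — reaches 1 (3-happy)
5338: 5338 → 691 → 946 → 1009 → 730 → 370 → 370  — repeats 370 (not 3-happy)
9175: 9175 → 1198 → 1243 → 100 → 1  — reaches 1 (3-happy)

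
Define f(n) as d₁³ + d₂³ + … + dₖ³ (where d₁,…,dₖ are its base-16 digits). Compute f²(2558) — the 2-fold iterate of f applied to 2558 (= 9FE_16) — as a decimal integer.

2558 = (9,15,14)_16 → 9³ + 15³ + 14³ = 729 + 3375 + 2744 = 6848
6848 = (1,10,12,0)_16 → 1³ + 10³ + 12³ + 0³ = 1 + 1000 + 1728 + 0 = 2729

2729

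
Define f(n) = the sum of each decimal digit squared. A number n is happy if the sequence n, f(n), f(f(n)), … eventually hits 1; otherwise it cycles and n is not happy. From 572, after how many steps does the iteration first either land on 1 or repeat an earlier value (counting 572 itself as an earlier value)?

572 → 5² + 7² + 2² = 78
78 → 7² + 8² = 113
113 → 1² + 1² + 3² = 11
11 → 1² + 1² = 2
2 → 2² = 4
4 → 4² = 16
16 → 1² + 6² = 37
37 → 3² + 7² = 58
58 → 5² + 8² = 89
89 → 8² + 9² = 145
145 → 1² + 4² + 5² = 42
42 → 4² + 2² = 20
20 → 2² + 0² = 4  — 4 repeats.
That took 13 steps.

13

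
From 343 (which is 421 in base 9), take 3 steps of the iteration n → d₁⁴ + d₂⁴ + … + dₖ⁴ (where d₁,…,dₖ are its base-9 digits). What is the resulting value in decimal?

81

343 = (4,2,1)_9 → 4⁴ + 2⁴ + 1⁴ = 273
273 = (3,3,3)_9 → 3⁴ + 3⁴ + 3⁴ = 243
243 = (3,0,0)_9 → 3⁴ + 0⁴ + 0⁴ = 81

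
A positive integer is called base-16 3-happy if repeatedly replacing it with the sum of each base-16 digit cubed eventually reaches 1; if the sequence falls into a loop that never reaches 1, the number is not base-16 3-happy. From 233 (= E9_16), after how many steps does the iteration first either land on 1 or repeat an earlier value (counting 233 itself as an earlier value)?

10

233 = (14,9)_16 → 14³ + 9³ = 2744 + 729 = 3473
3473 = (13,9,1)_16 → 13³ + 9³ + 1³ = 2197 + 729 + 1 = 2927
2927 = (11,6,15)_16 → 11³ + 6³ + 15³ = 1331 + 216 + 3375 = 4922
4922 = (1,3,3,10)_16 → 1³ + 3³ + 3³ + 10³ = 1 + 27 + 27 + 1000 = 1055
1055 = (4,1,15)_16 → 4³ + 1³ + 15³ = 64 + 1 + 3375 = 3440
3440 = (13,7,0)_16 → 13³ + 7³ + 0³ = 2197 + 343 + 0 = 2540
2540 = (9,14,12)_16 → 9³ + 14³ + 12³ = 729 + 2744 + 1728 = 5201
5201 = (1,4,5,1)_16 → 1³ + 4³ + 5³ + 1³ = 1 + 64 + 125 + 1 = 191
191 = (11,15)_16 → 11³ + 15³ = 1331 + 3375 = 4706
4706 = (1,2,6,2)_16 → 1³ + 2³ + 6³ + 2³ = 1 + 8 + 216 + 8 = 233  — 233 repeats.
That took 10 steps.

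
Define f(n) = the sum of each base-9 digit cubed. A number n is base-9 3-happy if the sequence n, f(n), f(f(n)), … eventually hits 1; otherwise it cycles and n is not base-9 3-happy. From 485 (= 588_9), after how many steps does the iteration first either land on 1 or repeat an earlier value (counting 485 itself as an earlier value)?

7

485 = (5,8,8)_9 → 5³ + 8³ + 8³ = 1149
1149 = (1,5,1,6)_9 → 1³ + 5³ + 1³ + 6³ = 343
343 = (4,2,1)_9 → 4³ + 2³ + 1³ = 73
73 = (8,1)_9 → 8³ + 1³ = 513
513 = (6,3,0)_9 → 6³ + 3³ + 0³ = 243
243 = (3,0,0)_9 → 3³ + 0³ + 0³ = 27
27 = (3,0)_9 → 3³ + 0³ = 27  — 27 repeats.
That took 7 steps.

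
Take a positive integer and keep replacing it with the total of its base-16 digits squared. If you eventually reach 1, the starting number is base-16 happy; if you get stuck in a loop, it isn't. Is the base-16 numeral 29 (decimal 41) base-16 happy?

not base-16 happy

41 = (2,9)_16 → 2² + 9² = 4 + 81 = 85
85 = (5,5)_16 → 5² + 5² = 25 + 25 = 50
50 = (3,2)_16 → 3² + 2² = 9 + 4 = 13
13 = (13)_16 → 13² = 169
169 = (10,9)_16 → 10² + 9² = 100 + 81 = 181
181 = (11,5)_16 → 11² + 5² = 121 + 25 = 146
146 = (9,2)_16 → 9² + 2² = 81 + 4 = 85  — 85 already seen; the sequence cycles without reaching 1.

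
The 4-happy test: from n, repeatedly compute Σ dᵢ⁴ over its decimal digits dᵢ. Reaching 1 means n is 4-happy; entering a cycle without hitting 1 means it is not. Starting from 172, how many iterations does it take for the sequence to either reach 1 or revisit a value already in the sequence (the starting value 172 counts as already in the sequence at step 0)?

172 → 2418
2418 → 4369
4369 → 8194
8194 → 10914
10914 → 6819
6819 → 11954
11954 → 7444
7444 → 3169
3169 → 7939
7939 → 15604
15604 → 2178
2178 → 6514
6514 → 2178  — 2178 repeats.
That took 13 steps.

13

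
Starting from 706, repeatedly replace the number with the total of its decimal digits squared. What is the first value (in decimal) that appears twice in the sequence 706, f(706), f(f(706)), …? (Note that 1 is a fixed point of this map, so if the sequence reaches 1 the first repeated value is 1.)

89

706 → 7² + 0² + 6² = 85
85 → 8² + 5² = 89
89 → 8² + 9² = 145
145 → 1² + 4² + 5² = 42
42 → 4² + 2² = 20
20 → 2² + 0² = 4
4 → 4² = 16
16 → 1² + 6² = 37
37 → 3² + 7² = 58
58 → 5² + 8² = 89  — 89 already appeared earlier.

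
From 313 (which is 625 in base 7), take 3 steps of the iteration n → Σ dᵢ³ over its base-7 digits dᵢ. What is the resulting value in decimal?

313 = (6,2,5)_7 → 349
349 = (1,0,0,6)_7 → 217
217 = (4,3,0)_7 → 91

91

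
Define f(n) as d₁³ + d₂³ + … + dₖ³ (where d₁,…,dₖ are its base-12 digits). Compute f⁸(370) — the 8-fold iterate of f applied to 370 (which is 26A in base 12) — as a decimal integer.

1728

370 = (2,6,10)_12 → 1224
1224 = (8,6,0)_12 → 728
728 = (5,0,8)_12 → 637
637 = (4,5,1)_12 → 190
190 = (1,3,10)_12 → 1028
1028 = (7,1,8)_12 → 856
856 = (5,11,4)_12 → 1520
1520 = (10,6,8)_12 → 1728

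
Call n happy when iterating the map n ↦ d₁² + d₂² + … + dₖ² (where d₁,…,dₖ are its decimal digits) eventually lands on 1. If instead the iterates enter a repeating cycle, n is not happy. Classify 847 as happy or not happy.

847 → 8² + 4² + 7² = 129
129 → 1² + 2² + 9² = 86
86 → 8² + 6² = 100
100 → 1² + 0² + 0² = 1  — reached 1.

happy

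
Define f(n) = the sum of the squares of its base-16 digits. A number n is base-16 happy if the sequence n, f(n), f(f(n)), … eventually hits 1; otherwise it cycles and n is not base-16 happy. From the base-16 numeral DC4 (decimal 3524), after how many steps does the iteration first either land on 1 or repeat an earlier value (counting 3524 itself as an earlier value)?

8

3524 = (13,12,4)_16 → 13² + 12² + 4² = 329
329 = (1,4,9)_16 → 1² + 4² + 9² = 98
98 = (6,2)_16 → 6² + 2² = 40
40 = (2,8)_16 → 2² + 8² = 68
68 = (4,4)_16 → 4² + 4² = 32
32 = (2,0)_16 → 2² + 0² = 4
4 = (4)_16 → 4² = 16
16 = (1,0)_16 → 1² + 0² = 1  — reached 1.
That took 8 steps.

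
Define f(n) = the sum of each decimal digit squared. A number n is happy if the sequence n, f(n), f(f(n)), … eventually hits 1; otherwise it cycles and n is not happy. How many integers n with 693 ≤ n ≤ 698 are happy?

693: 693 → 126 → 41 → 17 → 50 → 25 → 29 → 85 → 89 → 145 → 42 → 20 → 4 → 16 → 37 → 58 → 89  — not happy
694: 694 → 133 → 19 → 82 → 68 → 100 → 1  — happy
695: 695 → 142 → 21 → 5 → 25 → 29 → 85 → 89 → 145 → 42 → 20 → 4 → 16 → 37 → 58 → 89  — not happy
696: 696 → 153 → 35 → 34 → 25 → 29 → 85 → 89 → 145 → 42 → 20 → 4 → 16 → 37 → 58 → 89  — not happy
697: 697 → 166 → 73 → 58 → 89 → 145 → 42 → 20 → 4 → 16 → 37 → 58  — not happy
698: 698 → 181 → 66 → 72 → 53 → 34 → 25 → 29 → 85 → 89 → 145 → 42 → 20 → 4 → 16 → 37 → 58 → 89  — not happy
happy: 694

1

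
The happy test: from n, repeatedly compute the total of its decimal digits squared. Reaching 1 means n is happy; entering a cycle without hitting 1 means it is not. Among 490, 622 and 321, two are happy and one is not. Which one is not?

321

490: 490 → 97 → 130 → 10 → 1  — reaches 1 (happy)
622: 622 → 44 → 32 → 13 → 10 → 1  — reaches 1 (happy)
321: 321 → 14 → 17 → 50 → 25 → 29 → 85 → 89 → 145 → 42 → 20 → 4 → 16 → 37 → 58 → 89  — repeats 89 (not happy)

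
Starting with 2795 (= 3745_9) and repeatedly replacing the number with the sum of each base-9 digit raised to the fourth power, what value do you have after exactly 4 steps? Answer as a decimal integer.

81

2795 = (3,7,4,5)_9 → 3⁴ + 7⁴ + 4⁴ + 5⁴ = 3363
3363 = (4,5,4,6)_9 → 4⁴ + 5⁴ + 4⁴ + 6⁴ = 2433
2433 = (3,3,0,3)_9 → 3⁴ + 3⁴ + 0⁴ + 3⁴ = 243
243 = (3,0,0)_9 → 3⁴ + 0⁴ + 0⁴ = 81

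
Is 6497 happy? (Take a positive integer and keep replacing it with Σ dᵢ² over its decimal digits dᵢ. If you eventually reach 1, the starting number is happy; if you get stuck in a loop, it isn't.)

not happy

6497 → 6² + 4² + 9² + 7² = 182
182 → 1² + 8² + 2² = 69
69 → 6² + 9² = 117
117 → 1² + 1² + 7² = 51
51 → 5² + 1² = 26
26 → 2² + 6² = 40
40 → 4² + 0² = 16
16 → 1² + 6² = 37
37 → 3² + 7² = 58
58 → 5² + 8² = 89
89 → 8² + 9² = 145
145 → 1² + 4² + 5² = 42
42 → 4² + 2² = 20
20 → 2² + 0² = 4
4 → 4² = 16  — 16 already seen; the sequence cycles without reaching 1.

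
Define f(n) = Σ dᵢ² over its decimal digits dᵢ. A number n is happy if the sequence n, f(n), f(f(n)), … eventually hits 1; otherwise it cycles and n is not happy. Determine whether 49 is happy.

happy

49 → 97
97 → 130
130 → 10
10 → 1  — reached 1.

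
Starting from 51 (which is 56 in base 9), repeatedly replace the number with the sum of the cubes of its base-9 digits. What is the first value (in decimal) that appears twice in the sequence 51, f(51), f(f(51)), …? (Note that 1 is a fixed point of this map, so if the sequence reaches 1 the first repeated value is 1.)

51 = (5,6)_9 → 5³ + 6³ = 125 + 216 = 341
341 = (4,1,8)_9 → 4³ + 1³ + 8³ = 64 + 1 + 512 = 577
577 = (7,1,1)_9 → 7³ + 1³ + 1³ = 343 + 1 + 1 = 345
345 = (4,2,3)_9 → 4³ + 2³ + 3³ = 64 + 8 + 27 = 99
99 = (1,2,0)_9 → 1³ + 2³ + 0³ = 1 + 8 + 0 = 9
9 = (1,0)_9 → 1³ + 0³ = 1 + 0 = 1  — reached the fixed point 1.
1 → 1, so 1 is the first repeated value.

1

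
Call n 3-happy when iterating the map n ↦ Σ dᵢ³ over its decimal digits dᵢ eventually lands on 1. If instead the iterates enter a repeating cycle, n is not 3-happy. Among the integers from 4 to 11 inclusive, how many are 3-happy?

4: 4 → 64 → 280 → 520 → 133 → 55 → 250 → 133  — not 3-happy
5: 5 → 125 → 134 → 92 → 737 → 713 → 371 → 371  — not 3-happy
6: 6 → 216 → 225 → 141 → 66 → 432 → 99 → 1458 → 702 → 351 → 153 → 153  — not 3-happy
7: 7 → 343 → 118 → 514 → 190 → 730 → 370 → 370  — not 3-happy
8: 8 → 512 → 134 → 92 → 737 → 713 → 371 → 371  — not 3-happy
9: 9 → 729 → 1080 → 513 → 153 → 153  — not 3-happy
10: 10 → 1  — 3-happy
11: 11 → 2 → 8 → 512 → 134 → 92 → 737 → 713 → 371 → 371  — not 3-happy
3-happy: 10

1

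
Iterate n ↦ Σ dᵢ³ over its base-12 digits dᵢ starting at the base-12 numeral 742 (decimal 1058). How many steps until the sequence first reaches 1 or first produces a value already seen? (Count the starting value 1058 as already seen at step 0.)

1058 = (7,4,2)_12 → 7³ + 4³ + 2³ = 415
415 = (2,10,7)_12 → 2³ + 10³ + 7³ = 1351
1351 = (9,4,7)_12 → 9³ + 4³ + 7³ = 1136
1136 = (7,10,8)_12 → 7³ + 10³ + 8³ = 1855
1855 = (1,0,10,7)_12 → 1³ + 0³ + 10³ + 7³ = 1344
1344 = (9,4,0)_12 → 9³ + 4³ + 0³ = 793
793 = (5,6,1)_12 → 5³ + 6³ + 1³ = 342
342 = (2,4,6)_12 → 2³ + 4³ + 6³ = 288
288 = (2,0,0)_12 → 2³ + 0³ + 0³ = 8
8 = (8)_12 → 8³ = 512
512 = (3,6,8)_12 → 3³ + 6³ + 8³ = 755
755 = (5,2,11)_12 → 5³ + 2³ + 11³ = 1464
1464 = (10,2,0)_12 → 10³ + 2³ + 0³ = 1008
1008 = (7,0,0)_12 → 7³ + 0³ + 0³ = 343
343 = (2,4,7)_12 → 2³ + 4³ + 7³ = 415  — 415 repeats.
That took 15 steps.

15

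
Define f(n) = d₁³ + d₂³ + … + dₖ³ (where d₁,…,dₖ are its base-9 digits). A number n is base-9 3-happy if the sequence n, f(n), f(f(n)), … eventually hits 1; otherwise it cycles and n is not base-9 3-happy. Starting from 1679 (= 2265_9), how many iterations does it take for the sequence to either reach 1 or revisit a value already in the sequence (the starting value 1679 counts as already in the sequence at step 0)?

8

1679 = (2,2,6,5)_9 → 357
357 = (4,3,6)_9 → 307
307 = (3,7,1)_9 → 371
371 = (4,5,2)_9 → 197
197 = (2,3,8)_9 → 547
547 = (6,6,7)_9 → 775
775 = (1,0,5,1)_9 → 127
127 = (1,5,1)_9 → 127  — 127 repeats.
That took 8 steps.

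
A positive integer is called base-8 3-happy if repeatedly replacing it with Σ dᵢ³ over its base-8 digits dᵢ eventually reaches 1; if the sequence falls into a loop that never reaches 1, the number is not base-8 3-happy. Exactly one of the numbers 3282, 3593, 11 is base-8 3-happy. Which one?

3593

3282: 3282 → 259 → 91 → 55 → 559 → 469 → 476 → 434 → 440 → 559  — repeats 559 (not base-8 3-happy)
3593: 3593 → 345 → 153 → 36 → 128 → 8 → 1  — reaches 1 (base-8 3-happy)
11: 11 → 28 → 91 → 55 → 559 → 469 → 476 → 434 → 440 → 559  — repeats 559 (not base-8 3-happy)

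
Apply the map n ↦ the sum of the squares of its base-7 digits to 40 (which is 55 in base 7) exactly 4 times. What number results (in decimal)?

16

40 = (5,5)_7 → 5² + 5² = 50
50 = (1,0,1)_7 → 1² + 0² + 1² = 2
2 = (2)_7 → 2² = 4
4 = (4)_7 → 4² = 16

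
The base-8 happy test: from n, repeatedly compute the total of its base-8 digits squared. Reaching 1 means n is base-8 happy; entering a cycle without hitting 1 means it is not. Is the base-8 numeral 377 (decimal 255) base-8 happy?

not base-8 happy

255 = (3,7,7)_8 → 3² + 7² + 7² = 9 + 49 + 49 = 107
107 = (1,5,3)_8 → 1² + 5² + 3² = 1 + 25 + 9 = 35
35 = (4,3)_8 → 4² + 3² = 16 + 9 = 25
25 = (3,1)_8 → 3² + 1² = 9 + 1 = 10
10 = (1,2)_8 → 1² + 2² = 1 + 4 = 5
5 = (5)_8 → 5² = 25  — 25 already seen; the sequence cycles without reaching 1.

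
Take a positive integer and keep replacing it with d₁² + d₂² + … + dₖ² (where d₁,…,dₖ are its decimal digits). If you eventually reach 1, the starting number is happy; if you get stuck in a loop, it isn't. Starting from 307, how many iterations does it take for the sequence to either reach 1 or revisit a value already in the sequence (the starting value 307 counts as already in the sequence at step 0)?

9

307 → 58
58 → 89
89 → 145
145 → 42
42 → 20
20 → 4
4 → 16
16 → 37
37 → 58  — 58 repeats.
That took 9 steps.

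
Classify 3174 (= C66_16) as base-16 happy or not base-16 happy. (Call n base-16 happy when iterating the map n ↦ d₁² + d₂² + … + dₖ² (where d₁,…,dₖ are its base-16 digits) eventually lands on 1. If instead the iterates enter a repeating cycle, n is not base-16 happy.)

3174 = (12,6,6)_16 → 12² + 6² + 6² = 216
216 = (13,8)_16 → 13² + 8² = 233
233 = (14,9)_16 → 14² + 9² = 277
277 = (1,1,5)_16 → 1² + 1² + 5² = 27
27 = (1,11)_16 → 1² + 11² = 122
122 = (7,10)_16 → 7² + 10² = 149
149 = (9,5)_16 → 9² + 5² = 106
106 = (6,10)_16 → 6² + 10² = 136
136 = (8,8)_16 → 8² + 8² = 128
128 = (8,0)_16 → 8² + 0² = 64
64 = (4,0)_16 → 4² + 0² = 16
16 = (1,0)_16 → 1² + 0² = 1  — reached 1.

base-16 happy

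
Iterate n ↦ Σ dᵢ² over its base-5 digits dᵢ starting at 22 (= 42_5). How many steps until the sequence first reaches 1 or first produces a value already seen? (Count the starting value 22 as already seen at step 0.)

22 = (4,2)_5 → 4² + 2² = 16 + 4 = 20
20 = (4,0)_5 → 4² + 0² = 16 + 0 = 16
16 = (3,1)_5 → 3² + 1² = 9 + 1 = 10
10 = (2,0)_5 → 2² + 0² = 4 + 0 = 4
4 = (4)_5 → 4² = 16  — 16 repeats.
That took 5 steps.

5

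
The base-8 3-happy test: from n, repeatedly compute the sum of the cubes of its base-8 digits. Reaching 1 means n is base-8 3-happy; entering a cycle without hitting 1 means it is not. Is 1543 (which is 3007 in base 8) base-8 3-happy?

not base-8 3-happy

1543 = (3,0,0,7)_8 → 3³ + 0³ + 0³ + 7³ = 370
370 = (5,6,2)_8 → 5³ + 6³ + 2³ = 349
349 = (5,3,5)_8 → 5³ + 3³ + 5³ = 277
277 = (4,2,5)_8 → 4³ + 2³ + 5³ = 197
197 = (3,0,5)_8 → 3³ + 0³ + 5³ = 152
152 = (2,3,0)_8 → 2³ + 3³ + 0³ = 35
35 = (4,3)_8 → 4³ + 3³ = 91
91 = (1,3,3)_8 → 1³ + 3³ + 3³ = 55
55 = (6,7)_8 → 6³ + 7³ = 559
559 = (1,0,5,7)_8 → 1³ + 0³ + 5³ + 7³ = 469
469 = (7,2,5)_8 → 7³ + 2³ + 5³ = 476
476 = (7,3,4)_8 → 7³ + 3³ + 4³ = 434
434 = (6,6,2)_8 → 6³ + 6³ + 2³ = 440
440 = (6,7,0)_8 → 6³ + 7³ + 0³ = 559  — 559 already seen; the sequence cycles without reaching 1.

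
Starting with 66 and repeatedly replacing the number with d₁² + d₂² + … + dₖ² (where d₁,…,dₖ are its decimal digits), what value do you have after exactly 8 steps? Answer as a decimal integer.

145

66 → 6² + 6² = 72
72 → 7² + 2² = 53
53 → 5² + 3² = 34
34 → 3² + 4² = 25
25 → 2² + 5² = 29
29 → 2² + 9² = 85
85 → 8² + 5² = 89
89 → 8² + 9² = 145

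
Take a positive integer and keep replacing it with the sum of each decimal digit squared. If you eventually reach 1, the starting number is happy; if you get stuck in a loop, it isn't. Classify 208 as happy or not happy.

happy

208 → 2² + 0² + 8² = 68
68 → 6² + 8² = 100
100 → 1² + 0² + 0² = 1  — reached 1.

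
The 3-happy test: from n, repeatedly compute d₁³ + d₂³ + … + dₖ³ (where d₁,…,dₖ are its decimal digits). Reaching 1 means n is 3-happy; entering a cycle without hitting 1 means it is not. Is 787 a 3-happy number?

3-happy

787 → 7³ + 8³ + 7³ = 1198
1198 → 1³ + 1³ + 9³ + 8³ = 1243
1243 → 1³ + 2³ + 4³ + 3³ = 100
100 → 1³ + 0³ + 0³ = 1  — reached 1.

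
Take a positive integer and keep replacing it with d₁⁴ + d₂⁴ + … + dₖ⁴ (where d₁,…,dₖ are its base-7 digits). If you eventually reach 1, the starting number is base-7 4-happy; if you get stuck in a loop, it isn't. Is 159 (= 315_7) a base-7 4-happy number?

159 = (3,1,5)_7 → 3⁴ + 1⁴ + 5⁴ = 707
707 = (2,0,3,0)_7 → 2⁴ + 0⁴ + 3⁴ + 0⁴ = 97
97 = (1,6,6)_7 → 1⁴ + 6⁴ + 6⁴ = 2593
2593 = (1,0,3,6,3)_7 → 1⁴ + 0⁴ + 3⁴ + 6⁴ + 3⁴ = 1459
1459 = (4,1,5,3)_7 → 4⁴ + 1⁴ + 5⁴ + 3⁴ = 963
963 = (2,5,4,4)_7 → 2⁴ + 5⁴ + 4⁴ + 4⁴ = 1153
1153 = (3,2,3,5)_7 → 3⁴ + 2⁴ + 3⁴ + 5⁴ = 803
803 = (2,2,2,5)_7 → 2⁴ + 2⁴ + 2⁴ + 5⁴ = 673
673 = (1,6,5,1)_7 → 1⁴ + 6⁴ + 5⁴ + 1⁴ = 1923
1923 = (5,4,1,5)_7 → 5⁴ + 4⁴ + 1⁴ + 5⁴ = 1507
1507 = (4,2,5,2)_7 → 4⁴ + 2⁴ + 5⁴ + 2⁴ = 913
913 = (2,4,4,3)_7 → 2⁴ + 4⁴ + 4⁴ + 3⁴ = 609
609 = (1,5,3,0)_7 → 1⁴ + 5⁴ + 3⁴ + 0⁴ = 707  — 707 already seen; the sequence cycles without reaching 1.

not base-7 4-happy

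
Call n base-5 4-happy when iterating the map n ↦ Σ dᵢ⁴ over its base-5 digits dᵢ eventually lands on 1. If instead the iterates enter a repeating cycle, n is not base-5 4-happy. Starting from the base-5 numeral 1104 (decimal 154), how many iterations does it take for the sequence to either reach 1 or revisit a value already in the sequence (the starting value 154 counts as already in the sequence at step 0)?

12

154 = (1,1,0,4)_5 → 1⁴ + 1⁴ + 0⁴ + 4⁴ = 1 + 1 + 0 + 256 = 258
258 = (2,0,1,3)_5 → 2⁴ + 0⁴ + 1⁴ + 3⁴ = 16 + 0 + 1 + 81 = 98
98 = (3,4,3)_5 → 3⁴ + 4⁴ + 3⁴ = 81 + 256 + 81 = 418
418 = (3,1,3,3)_5 → 3⁴ + 1⁴ + 3⁴ + 3⁴ = 81 + 1 + 81 + 81 = 244
244 = (1,4,3,4)_5 → 1⁴ + 4⁴ + 3⁴ + 4⁴ = 1 + 256 + 81 + 256 = 594
594 = (4,3,3,4)_5 → 4⁴ + 3⁴ + 3⁴ + 4⁴ = 256 + 81 + 81 + 256 = 674
674 = (1,0,1,4,4)_5 → 1⁴ + 0⁴ + 1⁴ + 4⁴ + 4⁴ = 1 + 0 + 1 + 256 + 256 = 514
514 = (4,0,2,4)_5 → 4⁴ + 0⁴ + 2⁴ + 4⁴ = 256 + 0 + 16 + 256 = 528
528 = (4,1,0,3)_5 → 4⁴ + 1⁴ + 0⁴ + 3⁴ = 256 + 1 + 0 + 81 = 338
338 = (2,3,2,3)_5 → 2⁴ + 3⁴ + 2⁴ + 3⁴ = 16 + 81 + 16 + 81 = 194
194 = (1,2,3,4)_5 → 1⁴ + 2⁴ + 3⁴ + 4⁴ = 1 + 16 + 81 + 256 = 354
354 = (2,4,0,4)_5 → 2⁴ + 4⁴ + 0⁴ + 4⁴ = 16 + 256 + 0 + 256 = 528  — 528 repeats.
That took 12 steps.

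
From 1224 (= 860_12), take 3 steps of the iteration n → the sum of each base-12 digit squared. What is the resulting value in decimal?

100

1224 = (8,6,0)_12 → 8² + 6² + 0² = 100
100 = (8,4)_12 → 8² + 4² = 80
80 = (6,8)_12 → 6² + 8² = 100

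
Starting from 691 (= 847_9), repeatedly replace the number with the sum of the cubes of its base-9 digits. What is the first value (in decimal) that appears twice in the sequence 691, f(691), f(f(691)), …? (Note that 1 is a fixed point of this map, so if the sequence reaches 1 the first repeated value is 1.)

691 = (8,4,7)_9 → 8³ + 4³ + 7³ = 512 + 64 + 343 = 919
919 = (1,2,3,1)_9 → 1³ + 2³ + 3³ + 1³ = 1 + 8 + 27 + 1 = 37
37 = (4,1)_9 → 4³ + 1³ = 64 + 1 = 65
65 = (7,2)_9 → 7³ + 2³ = 343 + 8 = 351
351 = (4,3,0)_9 → 4³ + 3³ + 0³ = 64 + 27 + 0 = 91
91 = (1,1,1)_9 → 1³ + 1³ + 1³ = 1 + 1 + 1 = 3
3 = (3)_9 → 3³ = 27
27 = (3,0)_9 → 3³ + 0³ = 27 + 0 = 27  — 27 already appeared earlier.

27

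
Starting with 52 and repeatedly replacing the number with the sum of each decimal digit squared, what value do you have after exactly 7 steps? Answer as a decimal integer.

52 → 5² + 2² = 25 + 4 = 29
29 → 2² + 9² = 4 + 81 = 85
85 → 8² + 5² = 64 + 25 = 89
89 → 8² + 9² = 64 + 81 = 145
145 → 1² + 4² + 5² = 1 + 16 + 25 = 42
42 → 4² + 2² = 16 + 4 = 20
20 → 2² + 0² = 4 + 0 = 4

4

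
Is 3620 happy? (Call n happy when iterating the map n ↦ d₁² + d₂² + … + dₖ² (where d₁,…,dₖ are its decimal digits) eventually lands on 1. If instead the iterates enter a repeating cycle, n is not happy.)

happy

3620 → 49
49 → 97
97 → 130
130 → 10
10 → 1  — reached 1.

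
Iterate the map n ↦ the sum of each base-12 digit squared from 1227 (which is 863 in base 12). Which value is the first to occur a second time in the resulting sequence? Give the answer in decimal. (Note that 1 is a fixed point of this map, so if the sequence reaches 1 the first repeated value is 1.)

5

1227 = (8,6,3)_12 → 8² + 6² + 3² = 64 + 36 + 9 = 109
109 = (9,1)_12 → 9² + 1² = 81 + 1 = 82
82 = (6,10)_12 → 6² + 10² = 36 + 100 = 136
136 = (11,4)_12 → 11² + 4² = 121 + 16 = 137
137 = (11,5)_12 → 11² + 5² = 121 + 25 = 146
146 = (1,0,2)_12 → 1² + 0² + 2² = 1 + 0 + 4 = 5
5 = (5)_12 → 5² = 25
25 = (2,1)_12 → 2² + 1² = 4 + 1 = 5  — 5 already appeared earlier.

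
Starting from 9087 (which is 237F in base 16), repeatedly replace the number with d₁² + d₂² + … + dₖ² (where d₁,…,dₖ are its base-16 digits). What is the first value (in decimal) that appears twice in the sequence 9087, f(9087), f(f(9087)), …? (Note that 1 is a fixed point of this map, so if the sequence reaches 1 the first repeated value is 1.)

146

9087 = (2,3,7,15)_16 → 2² + 3² + 7² + 15² = 287
287 = (1,1,15)_16 → 1² + 1² + 15² = 227
227 = (14,3)_16 → 14² + 3² = 205
205 = (12,13)_16 → 12² + 13² = 313
313 = (1,3,9)_16 → 1² + 3² + 9² = 91
91 = (5,11)_16 → 5² + 11² = 146
146 = (9,2)_16 → 9² + 2² = 85
85 = (5,5)_16 → 5² + 5² = 50
50 = (3,2)_16 → 3² + 2² = 13
13 = (13)_16 → 13² = 169
169 = (10,9)_16 → 10² + 9² = 181
181 = (11,5)_16 → 11² + 5² = 146  — 146 already appeared earlier.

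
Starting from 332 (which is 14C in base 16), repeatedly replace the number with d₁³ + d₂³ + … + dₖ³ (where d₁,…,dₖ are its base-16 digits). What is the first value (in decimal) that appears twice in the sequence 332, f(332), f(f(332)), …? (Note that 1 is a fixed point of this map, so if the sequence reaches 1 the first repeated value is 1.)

332 = (1,4,12)_16 → 1793
1793 = (7,0,1)_16 → 344
344 = (1,5,8)_16 → 638
638 = (2,7,14)_16 → 3095
3095 = (12,1,7)_16 → 2072
2072 = (8,1,8)_16 → 1025
1025 = (4,0,1)_16 → 65
65 = (4,1)_16 → 65  — 65 already appeared earlier.

65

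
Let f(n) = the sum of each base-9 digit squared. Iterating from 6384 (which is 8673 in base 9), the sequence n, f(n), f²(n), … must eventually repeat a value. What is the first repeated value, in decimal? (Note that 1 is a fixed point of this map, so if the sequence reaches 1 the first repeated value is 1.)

50

6384 = (8,6,7,3)_9 → 8² + 6² + 7² + 3² = 64 + 36 + 49 + 9 = 158
158 = (1,8,5)_9 → 1² + 8² + 5² = 1 + 64 + 25 = 90
90 = (1,1,0)_9 → 1² + 1² + 0² = 1 + 1 + 0 = 2
2 = (2)_9 → 2² = 4
4 = (4)_9 → 4² = 16
16 = (1,7)_9 → 1² + 7² = 1 + 49 = 50
50 = (5,5)_9 → 5² + 5² = 25 + 25 = 50  — 50 already appeared earlier.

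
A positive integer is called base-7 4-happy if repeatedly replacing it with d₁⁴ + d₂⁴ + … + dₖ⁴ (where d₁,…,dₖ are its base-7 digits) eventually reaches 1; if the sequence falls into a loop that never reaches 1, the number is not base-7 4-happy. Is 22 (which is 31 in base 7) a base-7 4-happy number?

not base-7 4-happy

22 = (3,1)_7 → 82
82 = (1,4,5)_7 → 882
882 = (2,4,0,0)_7 → 272
272 = (5,3,6)_7 → 2002
2002 = (5,5,6,0)_7 → 2546
2546 = (1,0,2,6,5)_7 → 1938
1938 = (5,4,3,6)_7 → 2258
2258 = (6,4,0,4)_7 → 1808
1808 = (5,1,6,2)_7 → 1938  — 1938 already seen; the sequence cycles without reaching 1.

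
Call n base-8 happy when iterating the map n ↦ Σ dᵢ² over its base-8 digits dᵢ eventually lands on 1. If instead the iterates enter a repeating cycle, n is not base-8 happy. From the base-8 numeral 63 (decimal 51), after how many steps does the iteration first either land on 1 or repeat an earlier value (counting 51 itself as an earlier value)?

51 = (6,3)_8 → 6² + 3² = 45
45 = (5,5)_8 → 5² + 5² = 50
50 = (6,2)_8 → 6² + 2² = 40
40 = (5,0)_8 → 5² + 0² = 25
25 = (3,1)_8 → 3² + 1² = 10
10 = (1,2)_8 → 1² + 2² = 5
5 = (5)_8 → 5² = 25  — 25 repeats.
That took 7 steps.

7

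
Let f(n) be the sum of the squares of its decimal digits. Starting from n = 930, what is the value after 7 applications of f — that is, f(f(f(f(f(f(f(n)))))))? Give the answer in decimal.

89

930 → 9² + 3² + 0² = 81 + 9 + 0 = 90
90 → 9² + 0² = 81 + 0 = 81
81 → 8² + 1² = 64 + 1 = 65
65 → 6² + 5² = 36 + 25 = 61
61 → 6² + 1² = 36 + 1 = 37
37 → 3² + 7² = 9 + 49 = 58
58 → 5² + 8² = 25 + 64 = 89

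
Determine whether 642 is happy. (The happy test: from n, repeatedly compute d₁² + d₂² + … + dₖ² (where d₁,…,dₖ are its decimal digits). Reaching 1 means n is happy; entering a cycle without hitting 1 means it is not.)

not happy

642 → 6² + 4² + 2² = 36 + 16 + 4 = 56
56 → 5² + 6² = 25 + 36 = 61
61 → 6² + 1² = 36 + 1 = 37
37 → 3² + 7² = 9 + 49 = 58
58 → 5² + 8² = 25 + 64 = 89
89 → 8² + 9² = 64 + 81 = 145
145 → 1² + 4² + 5² = 1 + 16 + 25 = 42
42 → 4² + 2² = 16 + 4 = 20
20 → 2² + 0² = 4 + 0 = 4
4 → 4² = 16
16 → 1² + 6² = 1 + 36 = 37  — 37 already seen; the sequence cycles without reaching 1.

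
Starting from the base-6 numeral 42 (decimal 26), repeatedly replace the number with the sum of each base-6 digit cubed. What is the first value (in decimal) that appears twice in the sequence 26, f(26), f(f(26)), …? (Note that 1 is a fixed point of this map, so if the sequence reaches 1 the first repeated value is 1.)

26 = (4,2)_6 → 4³ + 2³ = 72
72 = (2,0,0)_6 → 2³ + 0³ + 0³ = 8
8 = (1,2)_6 → 1³ + 2³ = 9
9 = (1,3)_6 → 1³ + 3³ = 28
28 = (4,4)_6 → 4³ + 4³ = 128
128 = (3,3,2)_6 → 3³ + 3³ + 2³ = 62
62 = (1,4,2)_6 → 1³ + 4³ + 2³ = 73
73 = (2,0,1)_6 → 2³ + 0³ + 1³ = 9  — 9 already appeared earlier.

9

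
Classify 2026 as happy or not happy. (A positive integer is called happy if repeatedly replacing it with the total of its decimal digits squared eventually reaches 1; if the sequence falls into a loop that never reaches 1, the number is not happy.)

2026 → 44
44 → 32
32 → 13
13 → 10
10 → 1  — reached 1.

happy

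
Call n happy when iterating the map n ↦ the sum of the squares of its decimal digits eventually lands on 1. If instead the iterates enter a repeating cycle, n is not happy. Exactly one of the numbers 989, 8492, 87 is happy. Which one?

989

989: 989 → 226 → 44 → 32 → 13 → 10 → 1  — reaches 1 (happy)
8492: 8492 → 165 → 62 → 40 → 16 → 37 → 58 → 89 → 145 → 42 → 20 → 4 → 16  — repeats 16 (not happy)
87: 87 → 113 → 11 → 2 → 4 → 16 → 37 → 58 → 89 → 145 → 42 → 20 → 4  — repeats 4 (not happy)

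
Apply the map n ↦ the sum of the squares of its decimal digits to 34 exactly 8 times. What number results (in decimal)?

4

34 → 3² + 4² = 9 + 16 = 25
25 → 2² + 5² = 4 + 25 = 29
29 → 2² + 9² = 4 + 81 = 85
85 → 8² + 5² = 64 + 25 = 89
89 → 8² + 9² = 64 + 81 = 145
145 → 1² + 4² + 5² = 1 + 16 + 25 = 42
42 → 4² + 2² = 16 + 4 = 20
20 → 2² + 0² = 4 + 0 = 4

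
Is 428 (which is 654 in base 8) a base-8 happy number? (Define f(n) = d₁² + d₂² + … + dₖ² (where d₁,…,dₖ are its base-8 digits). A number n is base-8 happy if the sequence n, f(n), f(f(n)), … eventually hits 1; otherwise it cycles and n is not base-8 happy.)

base-8 happy

428 = (6,5,4)_8 → 77
77 = (1,1,5)_8 → 27
27 = (3,3)_8 → 18
18 = (2,2)_8 → 8
8 = (1,0)_8 → 1  — reached 1.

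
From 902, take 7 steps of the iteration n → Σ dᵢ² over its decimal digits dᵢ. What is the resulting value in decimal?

902 → 9² + 0² + 2² = 81 + 0 + 4 = 85
85 → 8² + 5² = 64 + 25 = 89
89 → 8² + 9² = 64 + 81 = 145
145 → 1² + 4² + 5² = 1 + 16 + 25 = 42
42 → 4² + 2² = 16 + 4 = 20
20 → 2² + 0² = 4 + 0 = 4
4 → 4² = 16

16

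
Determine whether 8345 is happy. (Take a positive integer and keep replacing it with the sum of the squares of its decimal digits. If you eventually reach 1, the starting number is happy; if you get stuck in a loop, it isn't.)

not happy

8345 → 8² + 3² + 4² + 5² = 64 + 9 + 16 + 25 = 114
114 → 1² + 1² + 4² = 1 + 1 + 16 = 18
18 → 1² + 8² = 1 + 64 = 65
65 → 6² + 5² = 36 + 25 = 61
61 → 6² + 1² = 36 + 1 = 37
37 → 3² + 7² = 9 + 49 = 58
58 → 5² + 8² = 25 + 64 = 89
89 → 8² + 9² = 64 + 81 = 145
145 → 1² + 4² + 5² = 1 + 16 + 25 = 42
42 → 4² + 2² = 16 + 4 = 20
20 → 2² + 0² = 4 + 0 = 4
4 → 4² = 16
16 → 1² + 6² = 1 + 36 = 37  — 37 already seen; the sequence cycles without reaching 1.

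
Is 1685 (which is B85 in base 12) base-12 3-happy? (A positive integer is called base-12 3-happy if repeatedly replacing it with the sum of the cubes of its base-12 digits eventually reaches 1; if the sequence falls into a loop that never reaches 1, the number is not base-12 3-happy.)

1685 = (11,8,5)_12 → 11³ + 8³ + 5³ = 1331 + 512 + 125 = 1968
1968 = (1,1,8,0)_12 → 1³ + 1³ + 8³ + 0³ = 1 + 1 + 512 + 0 = 514
514 = (3,6,10)_12 → 3³ + 6³ + 10³ = 27 + 216 + 1000 = 1243
1243 = (8,7,7)_12 → 8³ + 7³ + 7³ = 512 + 343 + 343 = 1198
1198 = (8,3,10)_12 → 8³ + 3³ + 10³ = 512 + 27 + 1000 = 1539
1539 = (10,8,3)_12 → 10³ + 8³ + 3³ = 1000 + 512 + 27 = 1539  — 1539 already seen; the sequence cycles without reaching 1.

not base-12 3-happy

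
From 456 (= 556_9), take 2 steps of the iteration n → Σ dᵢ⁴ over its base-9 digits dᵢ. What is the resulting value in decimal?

4514

456 = (5,5,6)_9 → 5⁴ + 5⁴ + 6⁴ = 2546
2546 = (3,4,3,8)_9 → 3⁴ + 4⁴ + 3⁴ + 8⁴ = 4514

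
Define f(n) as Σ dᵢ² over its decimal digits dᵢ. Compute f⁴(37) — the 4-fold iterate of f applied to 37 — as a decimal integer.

42

37 → 3² + 7² = 9 + 49 = 58
58 → 5² + 8² = 25 + 64 = 89
89 → 8² + 9² = 64 + 81 = 145
145 → 1² + 4² + 5² = 1 + 16 + 25 = 42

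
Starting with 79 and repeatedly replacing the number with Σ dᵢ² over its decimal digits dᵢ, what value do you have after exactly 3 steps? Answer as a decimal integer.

1

79 → 7² + 9² = 130
130 → 1² + 3² + 0² = 10
10 → 1² + 0² = 1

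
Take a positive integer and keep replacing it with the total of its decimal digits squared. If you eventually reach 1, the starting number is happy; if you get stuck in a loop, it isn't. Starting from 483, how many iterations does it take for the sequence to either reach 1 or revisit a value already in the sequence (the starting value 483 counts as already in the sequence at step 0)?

483 → 4² + 8² + 3² = 89
89 → 8² + 9² = 145
145 → 1² + 4² + 5² = 42
42 → 4² + 2² = 20
20 → 2² + 0² = 4
4 → 4² = 16
16 → 1² + 6² = 37
37 → 3² + 7² = 58
58 → 5² + 8² = 89  — 89 repeats.
That took 9 steps.

9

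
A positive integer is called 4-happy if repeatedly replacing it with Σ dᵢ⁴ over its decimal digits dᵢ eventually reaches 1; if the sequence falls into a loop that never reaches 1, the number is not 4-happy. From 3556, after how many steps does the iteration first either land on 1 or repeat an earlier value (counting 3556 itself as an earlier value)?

3556 → 3⁴ + 5⁴ + 5⁴ + 6⁴ = 81 + 625 + 625 + 1296 = 2627
2627 → 2⁴ + 6⁴ + 2⁴ + 7⁴ = 16 + 1296 + 16 + 2401 = 3729
3729 → 3⁴ + 7⁴ + 2⁴ + 9⁴ = 81 + 2401 + 16 + 6561 = 9059
9059 → 9⁴ + 0⁴ + 5⁴ + 9⁴ = 6561 + 0 + 625 + 6561 = 13747
13747 → 1⁴ + 3⁴ + 7⁴ + 4⁴ + 7⁴ = 1 + 81 + 2401 + 256 + 2401 = 5140
5140 → 5⁴ + 1⁴ + 4⁴ + 0⁴ = 625 + 1 + 256 + 0 = 882
882 → 8⁴ + 8⁴ + 2⁴ = 4096 + 4096 + 16 = 8208
8208 → 8⁴ + 2⁴ + 0⁴ + 8⁴ = 4096 + 16 + 0 + 4096 = 8208  — 8208 repeats.
That took 8 steps.

8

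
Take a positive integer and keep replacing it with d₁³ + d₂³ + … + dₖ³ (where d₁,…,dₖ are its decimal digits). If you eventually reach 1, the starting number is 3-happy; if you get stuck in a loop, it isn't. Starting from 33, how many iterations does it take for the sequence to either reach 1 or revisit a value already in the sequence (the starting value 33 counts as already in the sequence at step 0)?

33 → 54
54 → 189
189 → 1242
1242 → 81
81 → 513
513 → 153
153 → 153  — 153 repeats.
That took 7 steps.

7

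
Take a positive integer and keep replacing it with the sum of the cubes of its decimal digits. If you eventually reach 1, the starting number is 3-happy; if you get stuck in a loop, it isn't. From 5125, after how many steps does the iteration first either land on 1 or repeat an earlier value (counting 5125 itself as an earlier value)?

11

5125 → 5³ + 1³ + 2³ + 5³ = 125 + 1 + 8 + 125 = 259
259 → 2³ + 5³ + 9³ = 8 + 125 + 729 = 862
862 → 8³ + 6³ + 2³ = 512 + 216 + 8 = 736
736 → 7³ + 3³ + 6³ = 343 + 27 + 216 = 586
586 → 5³ + 8³ + 6³ = 125 + 512 + 216 = 853
853 → 8³ + 5³ + 3³ = 512 + 125 + 27 = 664
664 → 6³ + 6³ + 4³ = 216 + 216 + 64 = 496
496 → 4³ + 9³ + 6³ = 64 + 729 + 216 = 1009
1009 → 1³ + 0³ + 0³ + 9³ = 1 + 0 + 0 + 729 = 730
730 → 7³ + 3³ + 0³ = 343 + 27 + 0 = 370
370 → 3³ + 7³ + 0³ = 27 + 343 + 0 = 370  — 370 repeats.
That took 11 steps.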